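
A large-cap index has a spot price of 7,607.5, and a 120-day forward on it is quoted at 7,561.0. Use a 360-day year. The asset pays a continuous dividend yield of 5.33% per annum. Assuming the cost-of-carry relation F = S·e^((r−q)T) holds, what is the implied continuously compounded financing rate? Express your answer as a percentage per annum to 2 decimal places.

From F = S·e^((r−q)T): (r − q) = ln(F/S)/T
ln(7561.0/7607.5) = ln(0.993888) = -0.006131
(r − q) = -0.006131 / (120/360) = -0.018393
r = ln(F/S)/T + q = -0.018393 + 0.0533 = 0.034907
r = 3.49%

3.49%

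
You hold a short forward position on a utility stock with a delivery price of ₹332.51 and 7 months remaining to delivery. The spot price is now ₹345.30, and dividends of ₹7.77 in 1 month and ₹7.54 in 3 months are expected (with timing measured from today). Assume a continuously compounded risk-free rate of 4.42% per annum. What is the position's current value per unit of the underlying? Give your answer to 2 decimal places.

-₹6.06

PV(remaining dividends) I = 7.77·e^(−0.0442·1/12) + 7.54·e^(−0.0442·3/12) = 15.1986
Current forward F = (S − I)·e^(rT) = (345.30 − 15.1986)·e^(0.0442·7/12) = 330.1014 × 1.026119 = 338.7233
Value (long) = (F − K)·e^(−rT) = (338.7233 − 332.51) × 0.974546 = 6.0551
Short position value = −(long value) = -₹6.06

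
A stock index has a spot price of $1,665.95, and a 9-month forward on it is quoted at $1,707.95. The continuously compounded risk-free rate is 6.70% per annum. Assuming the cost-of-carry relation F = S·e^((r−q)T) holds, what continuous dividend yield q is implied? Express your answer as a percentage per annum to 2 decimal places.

From F = S·e^((r−q)T): (r − q) = ln(F/S)/T
ln(1707.95/1665.95) = ln(1.025211) = 0.024898
(r − q) = 0.024898 / (9/12) = 0.033197
q = r − ln(F/S)/T = 0.0670 − 0.033197 = 0.033803
q = 3.38%

3.38%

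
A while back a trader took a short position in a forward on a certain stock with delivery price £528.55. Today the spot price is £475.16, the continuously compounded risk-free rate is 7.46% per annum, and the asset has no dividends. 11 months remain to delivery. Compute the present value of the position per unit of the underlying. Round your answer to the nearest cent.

£18.45

Current fair forward for the remaining 11 months: F = S·e^(r·T), r = 0.0746
F = 475.16 · e^(0.0746 × 11/12) = 475.16 × 1.070776 = 508.7899
Value of long forward = (F − K)·e^(−rT) = (508.7899 − 528.55) · e^(−0.0746·11/12)
= -19.7601 × 0.933902 = -18.45
Short position value = −(long value) = £18.45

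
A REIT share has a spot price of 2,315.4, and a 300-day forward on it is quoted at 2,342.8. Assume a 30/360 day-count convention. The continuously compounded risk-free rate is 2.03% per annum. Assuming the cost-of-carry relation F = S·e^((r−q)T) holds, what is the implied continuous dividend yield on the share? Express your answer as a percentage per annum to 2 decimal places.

0.62%

From F = S·e^((r−q)T): (r − q) = ln(F/S)/T
ln(2342.8/2315.4) = ln(1.011834) = 0.011765
(r − q) = 0.011765 / (300/360) = 0.014118
q = r − ln(F/S)/T = 0.0203 − 0.014118 = 0.006182
q = 0.62%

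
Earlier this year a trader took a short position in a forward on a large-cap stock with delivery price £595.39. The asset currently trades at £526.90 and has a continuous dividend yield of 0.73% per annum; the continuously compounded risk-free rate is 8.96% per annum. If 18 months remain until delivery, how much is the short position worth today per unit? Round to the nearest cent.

Current fair forward for the remaining 18 months: F = S·e^((r − q)·T), (r − q) = 0.0896 − 0.0073 = 0.0823
F = 526.90 · e^(0.0823 × 18/12) = 526.90 × 1.131393 = 596.1310
Value of long forward = (F − K)·e^(−rT) = (596.1310 − 595.39) · e^(−0.0896·18/12)
= 0.7410 × 0.874240 = 0.65
Short position value = −(long value) = -£0.65

-£0.65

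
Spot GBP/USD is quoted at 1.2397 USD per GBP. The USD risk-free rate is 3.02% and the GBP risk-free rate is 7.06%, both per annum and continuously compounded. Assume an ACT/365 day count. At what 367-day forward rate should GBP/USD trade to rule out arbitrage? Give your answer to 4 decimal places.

1.1904

F = S·e^((r_USD − r_GBP)T) = 1.2397 · e^((0.0302 − 0.0706) × 367/365)
= 1.2397 · e^-0.040621 = 1.2397 × 0.960193
F = 1.1904 USD per GBP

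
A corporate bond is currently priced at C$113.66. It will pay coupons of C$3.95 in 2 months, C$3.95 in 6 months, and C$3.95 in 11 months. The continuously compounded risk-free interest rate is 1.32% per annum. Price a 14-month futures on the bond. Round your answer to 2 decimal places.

C$103.47

PV(coupons) I = 3.95·e^(−0.0132·2/12) + 3.95·e^(−0.0132·6/12) + 3.95·e^(−0.0132·11/12)
I = 3.9413 + 3.9240 + 3.9025 = 11.7678
F = (S − I)·e^(rT) = (113.66 − 11.7678) · e^(0.0132·14/12)
= 101.8922 · e^0.015400 = 101.8922 × 1.015519 = C$103.47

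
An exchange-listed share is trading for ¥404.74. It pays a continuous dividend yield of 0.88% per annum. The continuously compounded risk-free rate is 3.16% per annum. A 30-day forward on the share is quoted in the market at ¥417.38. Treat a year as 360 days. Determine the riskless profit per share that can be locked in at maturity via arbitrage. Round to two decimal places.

¥11.87 per share

Fair forward: F* = S·e^(carry·T), with carry = (r − q) = 0.0316 − 0.0088 = 0.0228
F* = 404.74 · e^(0.0228 × 30/360) = 404.74 · e^0.001900 = 404.74 × 1.001902 = ¥405.5098
Market ¥417.38 > fair ¥405.5098: forward overpriced → cash-and-carry (buy spot, short the forward).
At maturity, profit = |F_mkt − F*| = |417.38 − 405.5098| = ¥11.87 per share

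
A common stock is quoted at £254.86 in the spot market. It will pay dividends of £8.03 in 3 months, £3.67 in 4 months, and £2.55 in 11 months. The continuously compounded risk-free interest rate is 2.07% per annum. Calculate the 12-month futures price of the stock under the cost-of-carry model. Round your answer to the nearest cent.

PV(dividends) I = 8.03·e^(−0.0207·3/12) + 3.67·e^(−0.0207·4/12) + 2.55·e^(−0.0207·11/12)
I = 7.9886 + 3.6448 + 2.5021 = 14.1355
F = (S − I)·e^(rT) = (254.86 − 14.1355) · e^(0.0207·12/12)
= 240.7245 · e^0.020700 = 240.7245 × 1.020916 = £245.76

£245.76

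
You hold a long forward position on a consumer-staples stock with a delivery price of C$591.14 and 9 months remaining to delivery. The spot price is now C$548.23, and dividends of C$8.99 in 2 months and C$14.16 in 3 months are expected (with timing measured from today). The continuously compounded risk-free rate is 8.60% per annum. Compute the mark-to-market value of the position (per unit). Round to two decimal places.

PV(remaining dividends) I = 8.99·e^(−0.0860·2/12) + 14.16·e^(−0.0860·3/12) = 22.7209
Current forward F = (S − I)·e^(rT) = (548.23 − 22.7209)·e^(0.0860·9/12) = 525.5091 × 1.066626 = 560.5217
Value (long) = (F − K)·e^(−rT) = (560.5217 − 591.14) × 0.937536 = -28.7058
Value = -C$28.71

-C$28.71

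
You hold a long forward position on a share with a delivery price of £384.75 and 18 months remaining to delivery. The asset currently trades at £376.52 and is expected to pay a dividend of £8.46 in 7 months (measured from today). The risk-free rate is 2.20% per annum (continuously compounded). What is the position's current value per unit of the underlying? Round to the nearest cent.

PV(remaining dividends) I = 8.46·e^(−0.0220·7/12) = 8.3521
Current forward F = (S − I)·e^(rT) = (376.52 − 8.3521)·e^(0.0220·18/12) = 368.1679 × 1.033551 = 380.5203
Value (long) = (F − K)·e^(−rT) = (380.5203 − 384.75) × 0.967539 = -4.0924
Value = -£4.09

-£4.09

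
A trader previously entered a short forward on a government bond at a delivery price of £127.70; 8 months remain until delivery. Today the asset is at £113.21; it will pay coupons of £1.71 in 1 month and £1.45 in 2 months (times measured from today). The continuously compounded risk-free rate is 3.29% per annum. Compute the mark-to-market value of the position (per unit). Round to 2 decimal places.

£14.87

PV(remaining coupons) I = 1.71·e^(−0.0329·1/12) + 1.45·e^(−0.0329·2/12) = 3.1474
Current forward F = (S − I)·e^(rT) = (113.21 − 3.1474)·e^(0.0329·8/12) = 110.0626 × 1.022176 = 112.5033
Value (long) = (F − K)·e^(−rT) = (112.5033 − 127.70) × 0.978305 = -14.8670
Short position value = −(long value) = £14.87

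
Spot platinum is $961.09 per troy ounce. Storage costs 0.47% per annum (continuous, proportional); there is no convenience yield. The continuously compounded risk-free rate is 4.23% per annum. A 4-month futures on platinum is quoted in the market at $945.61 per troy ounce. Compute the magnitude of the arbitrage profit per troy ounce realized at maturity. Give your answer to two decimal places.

$30.66 per troy ounce

Fair futures: F* = S·e^(carry·T), with carry = (r + u) = 0.0423 + 0.0047 = 0.0470
F* = 961.09 · e^(0.0470 × 4/12) = 961.09 · e^0.015667 = 961.09 × 1.015790 = $976.2656
Market $945.61 < fair $976.2656: forward underpriced → reverse cash-and-carry (short spot, go long the forward).
At maturity, profit = |F_mkt − F*| = |945.61 − 976.2656| = $30.66 per troy ounce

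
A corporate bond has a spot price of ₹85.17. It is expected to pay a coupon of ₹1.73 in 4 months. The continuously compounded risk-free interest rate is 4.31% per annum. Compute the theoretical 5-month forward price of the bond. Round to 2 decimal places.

PV(coupons) I = 1.73·e^(−0.0431·4/12)
I = 1.7053
F = (S − I)·e^(rT) = (85.17 − 1.7053) · e^(0.0431·5/12)
= 83.4647 · e^0.017958 = 83.4647 × 1.018120 = ₹84.98

₹84.98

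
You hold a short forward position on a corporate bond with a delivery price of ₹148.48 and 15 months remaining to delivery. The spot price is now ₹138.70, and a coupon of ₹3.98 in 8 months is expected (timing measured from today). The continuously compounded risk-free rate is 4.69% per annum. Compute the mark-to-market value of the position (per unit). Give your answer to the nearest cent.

₹5.18

PV(remaining coupons) I = 3.98·e^(−0.0469·8/12) = 3.8575
Current forward F = (S − I)·e^(rT) = (138.70 − 3.8575)·e^(0.0469·15/12) = 134.8425 × 1.060378 = 142.9840
Value (long) = (F − K)·e^(−rT) = (142.9840 − 148.48) × 0.943060 = -5.1831
Short position value = −(long value) = ₹5.18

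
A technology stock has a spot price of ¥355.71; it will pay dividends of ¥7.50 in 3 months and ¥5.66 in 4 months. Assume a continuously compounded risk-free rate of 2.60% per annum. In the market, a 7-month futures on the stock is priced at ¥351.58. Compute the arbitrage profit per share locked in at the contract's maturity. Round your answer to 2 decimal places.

¥3.70 per share

PV(dividends) I = 7.50·e^(−0.0260·3/12) + 5.66·e^(−0.0260·4/12) = 13.0626
Fair futures F* = (S − I)·e^(rT) = (355.71 − 13.0626)·e^0.015167 = 342.6474 × 1.015283 = 347.8841
Market ¥351.58 > fair 347.8841: forward overpriced → cash-and-carry (borrow at r, buy the stock and collect the dividends, short the forward).
Profit at T = |F_mkt − F*| = |351.58 − 347.8841| = ¥3.70 per share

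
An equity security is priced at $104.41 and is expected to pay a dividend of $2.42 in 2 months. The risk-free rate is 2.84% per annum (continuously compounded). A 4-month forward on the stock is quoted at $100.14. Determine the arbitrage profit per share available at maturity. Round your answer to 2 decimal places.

PV(dividends) I = 2.42·e^(−0.0284·2/12) = 2.4086
Fair forward F* = (S − I)·e^(rT) = (104.41 − 2.4086)·e^0.009467 = 102.0014 × 1.009512 = 102.9716
Market $100.14 < fair 102.9716: forward underpriced → reverse cash-and-carry (short the stock, invest proceeds at r, pay the dividends, go long the forward).
Profit at T = |F_mkt − F*| = |100.14 − 102.9716| = $2.83 per share

$2.83 per share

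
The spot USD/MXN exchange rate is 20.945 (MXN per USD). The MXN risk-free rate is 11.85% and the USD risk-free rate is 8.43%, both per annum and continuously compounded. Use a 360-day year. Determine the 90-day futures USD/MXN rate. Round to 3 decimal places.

21.125

F = S·e^((r_MXN − r_USD)T) = 20.945 · e^((0.1185 − 0.0843) × 90/360)
= 20.945 · e^0.008550 = 20.945 × 1.008587
F = 21.125 MXN per USD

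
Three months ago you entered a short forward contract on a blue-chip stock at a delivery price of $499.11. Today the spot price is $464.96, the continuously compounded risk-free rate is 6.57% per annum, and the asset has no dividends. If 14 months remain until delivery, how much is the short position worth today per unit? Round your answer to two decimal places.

Current fair forward for the remaining 14 months: F = S·e^(r·T), r = 0.0657
F = 464.96 · e^(0.0657 × 14/12) = 464.96 × 1.079664 = 502.0006
Value of long forward = (F − K)·e^(−rT) = (502.0006 − 499.11) · e^(−0.0657·14/12)
= 2.8906 × 0.926214 = 2.68
Short position value = −(long value) = -$2.68

-$2.68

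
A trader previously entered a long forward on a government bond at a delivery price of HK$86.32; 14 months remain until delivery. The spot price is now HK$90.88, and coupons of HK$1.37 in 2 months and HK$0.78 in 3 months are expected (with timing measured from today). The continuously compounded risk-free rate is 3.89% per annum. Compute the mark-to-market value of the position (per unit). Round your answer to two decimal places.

PV(remaining coupons) I = 1.37·e^(−0.0389·2/12) + 0.78·e^(−0.0389·3/12) = 2.1336
Current forward F = (S − I)·e^(rT) = (90.88 − 2.1336)·e^(0.0389·14/12) = 88.7464 × 1.046429 = 92.8668
Value (long) = (F − K)·e^(−rT) = (92.8668 − 86.32) × 0.955631 = 6.2563
Value = HK$6.26

HK$6.26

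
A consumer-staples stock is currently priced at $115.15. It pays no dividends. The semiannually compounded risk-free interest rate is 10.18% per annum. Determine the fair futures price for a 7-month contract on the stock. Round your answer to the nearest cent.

$122.02

F = S · (1+r/2)^(2T)
= 115.15 × 1.059632
F = $122.02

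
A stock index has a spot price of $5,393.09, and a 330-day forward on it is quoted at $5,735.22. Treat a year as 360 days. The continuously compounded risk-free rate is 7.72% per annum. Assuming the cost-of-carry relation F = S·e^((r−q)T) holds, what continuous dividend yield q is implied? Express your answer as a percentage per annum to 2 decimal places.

From F = S·e^((r−q)T): (r − q) = ln(F/S)/T
ln(5735.22/5393.09) = ln(1.063439) = 0.061508
(r − q) = 0.061508 / (330/360) = 0.067100
q = r − ln(F/S)/T = 0.0772 − 0.067100 = 0.010100
q = 1.01%

1.01%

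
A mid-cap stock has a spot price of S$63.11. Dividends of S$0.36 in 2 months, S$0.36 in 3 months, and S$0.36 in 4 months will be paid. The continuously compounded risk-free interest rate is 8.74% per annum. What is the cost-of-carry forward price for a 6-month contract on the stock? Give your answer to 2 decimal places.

S$64.83

PV(dividends) I = 0.36·e^(−0.0874·2/12) + 0.36·e^(−0.0874·3/12) + 0.36·e^(−0.0874·4/12)
I = 0.3548 + 0.3522 + 0.3497 = 1.0567
F = (S − I)·e^(rT) = (63.11 − 1.0567) · e^(0.0874·6/12)
= 62.0533 · e^0.043700 = 62.0533 × 1.044669 = S$64.83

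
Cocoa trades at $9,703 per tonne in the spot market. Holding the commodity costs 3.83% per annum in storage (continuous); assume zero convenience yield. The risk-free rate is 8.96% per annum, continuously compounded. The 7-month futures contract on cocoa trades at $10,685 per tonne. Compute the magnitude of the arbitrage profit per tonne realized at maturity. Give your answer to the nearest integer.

Fair futures: F* = S·e^(carry·T), with carry = (r + u) = 0.0896 + 0.0383 = 0.1279
F* = 9703 · e^(0.1279 × 7/12) = 9703 · e^0.074608 = 9703 × 1.077462 = $10454.6138
Market $10685 > fair $10454.6138: forward overpriced → cash-and-carry (buy spot, short the forward).
At maturity, profit = |F_mkt − F*| = |10685 − 10454.6138| = $230 per tonne

$230 per tonne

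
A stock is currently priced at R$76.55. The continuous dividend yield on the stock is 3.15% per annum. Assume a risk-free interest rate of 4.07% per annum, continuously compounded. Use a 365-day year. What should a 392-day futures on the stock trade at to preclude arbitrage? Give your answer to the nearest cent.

F = S·e^((r − q)T) = 76.55 · e^((0.0407 − 0.0315) × 392/365)
= 76.55 · e^0.009881 = 76.55 × 1.009930
F = R$77.31

R$77.31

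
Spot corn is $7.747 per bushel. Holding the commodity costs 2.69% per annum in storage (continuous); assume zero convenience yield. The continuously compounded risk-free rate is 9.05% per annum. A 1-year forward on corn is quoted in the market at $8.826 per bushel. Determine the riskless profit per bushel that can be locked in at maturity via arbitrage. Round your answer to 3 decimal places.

Fair forward: F* = S·e^(carry·T), with carry = (r + u) = 0.0905 + 0.0269 = 0.1174
F* = 7.747 · e^(0.1174 × 1) = 7.747 · e^0.117400 = 7.747 × 1.124569 = $8.7120
Market $8.826 > fair $8.7120: forward overpriced → cash-and-carry (buy spot, short the forward).
At maturity, profit = |F_mkt − F*| = |8.826 − 8.7120| = $0.114 per bushel

$0.114 per bushel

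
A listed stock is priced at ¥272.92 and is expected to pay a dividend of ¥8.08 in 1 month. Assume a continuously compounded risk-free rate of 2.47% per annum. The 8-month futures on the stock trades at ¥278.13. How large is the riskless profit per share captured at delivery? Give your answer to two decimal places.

¥8.88 per share

PV(dividends) I = 8.08·e^(−0.0247·1/12) = 8.0634
Fair futures F* = (S − I)·e^(rT) = (272.92 − 8.0634)·e^0.016467 = 264.8566 × 1.016603 = 269.2540
Market ¥278.13 > fair 269.2540: forward overpriced → cash-and-carry (borrow at r, buy the stock and collect the dividends, short the forward).
Profit at T = |F_mkt − F*| = |278.13 − 269.2540| = ¥8.88 per share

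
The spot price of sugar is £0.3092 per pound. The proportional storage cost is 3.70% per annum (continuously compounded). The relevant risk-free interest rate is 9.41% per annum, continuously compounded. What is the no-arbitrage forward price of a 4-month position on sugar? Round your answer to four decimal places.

Net carry = r + u − y = 0.0941 + 0.0370 − 0.0000 = 0.1311
F = S·e^((r+u−y)T) = 0.3092 · e^(0.1311 × 4/12) = 0.3092 · e^0.043700
= 0.3092 × 1.044669 = £0.3230 per pound

£0.3230 per pound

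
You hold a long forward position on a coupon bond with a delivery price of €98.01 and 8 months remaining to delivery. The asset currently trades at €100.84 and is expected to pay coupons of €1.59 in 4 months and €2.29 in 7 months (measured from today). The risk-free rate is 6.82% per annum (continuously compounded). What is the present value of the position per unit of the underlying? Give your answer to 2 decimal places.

€3.43

PV(remaining coupons) I = 1.59·e^(−0.0682·4/12) + 2.29·e^(−0.0682·7/12) = 3.7549
Current forward F = (S − I)·e^(rT) = (100.84 − 3.7549)·e^(0.0682·8/12) = 97.0851 × 1.046516 = 101.6011
Value (long) = (F − K)·e^(−rT) = (101.6011 − 98.01) × 0.955551 = 3.4315
Value = €3.43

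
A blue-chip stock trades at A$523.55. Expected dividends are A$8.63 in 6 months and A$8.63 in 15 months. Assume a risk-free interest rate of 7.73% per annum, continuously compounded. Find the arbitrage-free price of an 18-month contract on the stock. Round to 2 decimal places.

PV(dividends) I = 8.63·e^(−0.0773·6/12) + 8.63·e^(−0.0773·15/12)
I = 8.3028 + 7.8351 = 16.1379
F = (S − I)·e^(rT) = (523.55 − 16.1379) · e^(0.0773·18/12)
= 507.4121 · e^0.115950 = 507.4121 × 1.122940 = A$569.79

A$569.79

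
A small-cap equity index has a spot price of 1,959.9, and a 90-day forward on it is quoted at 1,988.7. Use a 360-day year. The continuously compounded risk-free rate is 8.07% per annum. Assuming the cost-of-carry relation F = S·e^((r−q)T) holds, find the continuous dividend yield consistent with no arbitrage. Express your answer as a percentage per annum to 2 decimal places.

From F = S·e^((r−q)T): (r − q) = ln(F/S)/T
ln(1988.7/1959.9) = ln(1.014695) = 0.014588
(r − q) = 0.014588 / (90/360) = 0.058352
q = r − ln(F/S)/T = 0.0807 − 0.058352 = 0.022348
q = 2.23%

2.23%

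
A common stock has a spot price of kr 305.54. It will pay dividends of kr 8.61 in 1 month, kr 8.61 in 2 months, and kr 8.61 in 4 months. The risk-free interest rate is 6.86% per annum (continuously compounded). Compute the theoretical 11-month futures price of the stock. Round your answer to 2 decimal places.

PV(dividends) I = 8.61·e^(−0.0686·1/12) + 8.61·e^(−0.0686·2/12) + 8.61·e^(−0.0686·4/12)
I = 8.5609 + 8.5121 + 8.4154 = 25.4884
F = (S − I)·e^(rT) = (305.54 − 25.4884) · e^(0.0686·11/12)
= 280.0516 · e^0.062883 = 280.0516 × 1.064902 = kr 298.23

kr 298.23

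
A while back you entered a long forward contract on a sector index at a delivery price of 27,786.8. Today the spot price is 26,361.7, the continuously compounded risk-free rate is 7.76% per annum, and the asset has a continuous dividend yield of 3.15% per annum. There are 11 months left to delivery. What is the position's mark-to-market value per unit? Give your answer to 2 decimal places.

-267.50

Current fair forward for the remaining 11 months: F = S·e^((r − q)·T), (r − q) = 0.0776 − 0.0315 = 0.0461
F = 26361.7 · e^(0.0461 × 11/12) = 26361.7 × 1.04316393 = 27499.5746
Value of long forward = (F − K)·e^(−rT) = (27499.5746 − 27786.8) · e^(−0.0776·11/12)
= -287.2254 × 0.93133771 = -267.50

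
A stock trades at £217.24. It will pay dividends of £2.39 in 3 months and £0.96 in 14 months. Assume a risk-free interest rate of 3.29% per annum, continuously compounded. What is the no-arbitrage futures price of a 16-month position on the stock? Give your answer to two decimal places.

PV(dividends) I = 2.39·e^(−0.0329·3/12) + 0.96·e^(−0.0329·14/12)
I = 2.3704 + 0.9239 = 3.2943
F = (S − I)·e^(rT) = (217.24 − 3.2943) · e^(0.0329·16/12)
= 213.9457 · e^0.043867 = 213.9457 × 1.044843 = £223.54

£223.54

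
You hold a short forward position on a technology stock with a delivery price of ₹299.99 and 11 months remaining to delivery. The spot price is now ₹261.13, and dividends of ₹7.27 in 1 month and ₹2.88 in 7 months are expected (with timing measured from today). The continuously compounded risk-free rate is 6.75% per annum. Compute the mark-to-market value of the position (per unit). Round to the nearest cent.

PV(remaining dividends) I = 7.27·e^(−0.0675·1/12) + 2.88·e^(−0.0675·7/12) = 9.9980
Current forward F = (S − I)·e^(rT) = (261.13 − 9.9980)·e^(0.0675·11/12) = 251.1320 × 1.063829 = 267.1615
Value (long) = (F − K)·e^(−rT) = (267.1615 − 299.99) × 0.940000 = -30.8588
Short position value = −(long value) = ₹30.86

₹30.86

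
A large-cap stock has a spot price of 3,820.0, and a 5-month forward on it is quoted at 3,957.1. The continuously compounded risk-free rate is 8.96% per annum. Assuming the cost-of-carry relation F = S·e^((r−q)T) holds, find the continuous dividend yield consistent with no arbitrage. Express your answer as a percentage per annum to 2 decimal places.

0.50%

From F = S·e^((r−q)T): (r − q) = ln(F/S)/T
ln(3957.1/3820.0) = ln(1.035890) = 0.035261
(r − q) = 0.035261 / (5/12) = 0.084626
q = r − ln(F/S)/T = 0.0896 − 0.084626 = 0.004974
q = 0.50%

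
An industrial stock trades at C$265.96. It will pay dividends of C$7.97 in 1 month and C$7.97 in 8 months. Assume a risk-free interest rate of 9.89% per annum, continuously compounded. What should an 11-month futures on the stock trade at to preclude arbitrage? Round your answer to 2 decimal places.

PV(dividends) I = 7.97·e^(−0.0989·1/12) + 7.97·e^(−0.0989·8/12)
I = 7.9046 + 7.4615 = 15.3661
F = (S − I)·e^(rT) = (265.96 − 15.3661) · e^(0.0989·11/12)
= 250.5939 · e^0.090658 = 250.5939 × 1.094894 = C$274.37

C$274.37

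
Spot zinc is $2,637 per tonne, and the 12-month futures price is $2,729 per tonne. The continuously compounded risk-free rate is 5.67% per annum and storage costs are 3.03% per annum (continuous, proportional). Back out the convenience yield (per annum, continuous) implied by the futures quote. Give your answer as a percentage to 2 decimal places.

F = S·e^((r+u−y)T) ⇒ (r+u−y) = ln(F/S)/T
ln(2729/2637) = 0.034293; /T ⇒ 0.034293
y = r + u − ln(F/S)/T = 0.0567 + 0.0303 − 0.034293 = 0.052707
y = 5.27%

5.27%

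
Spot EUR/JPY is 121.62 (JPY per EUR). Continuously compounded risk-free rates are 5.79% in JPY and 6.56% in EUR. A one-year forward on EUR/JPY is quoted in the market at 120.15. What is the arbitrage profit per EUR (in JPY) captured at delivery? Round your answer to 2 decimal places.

0.54 per EUR (in JPY)

Fair forward: F* = S·e^(carry·T), with carry = (r_JPY − r_EUR) = 0.0579 − 0.0656 = -0.0077
F* = 121.62 · e^(-0.0077 × 12/12) = 121.62 · e^-0.007700 = 121.62 × 0.992330 = 120.6872
Market 120.15 < fair 120.6872: forward underpriced → reverse cash-and-carry (short spot, go long the forward).
At maturity, profit = |F_mkt − F*| = |120.15 − 120.6872| = 0.54 per EUR (in JPY)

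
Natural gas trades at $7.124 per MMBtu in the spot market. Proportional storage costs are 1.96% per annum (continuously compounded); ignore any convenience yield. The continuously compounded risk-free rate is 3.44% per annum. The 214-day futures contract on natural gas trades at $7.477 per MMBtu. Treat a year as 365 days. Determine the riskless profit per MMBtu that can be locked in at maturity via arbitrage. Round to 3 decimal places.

$0.124 per MMBtu

Fair futures: F* = S·e^(carry·T), with carry = (r + u) = 0.0344 + 0.0196 = 0.0540
F* = 7.124 · e^(0.0540 × 214/365) = 7.124 · e^0.031660 = 7.124 × 1.032167 = $7.3532
Market $7.477 > fair $7.3532: forward overpriced → cash-and-carry (buy spot, short the forward).
At maturity, profit = |F_mkt − F*| = |7.477 − 7.3532| = $0.124 per MMBtu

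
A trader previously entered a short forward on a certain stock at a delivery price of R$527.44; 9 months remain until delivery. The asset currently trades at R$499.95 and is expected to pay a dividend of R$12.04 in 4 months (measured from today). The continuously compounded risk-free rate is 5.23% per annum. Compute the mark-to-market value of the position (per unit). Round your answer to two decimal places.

R$19.03

PV(remaining dividends) I = 12.04·e^(−0.0523·4/12) = 11.8319
Current forward F = (S − I)·e^(rT) = (499.95 − 11.8319)·e^(0.0523·9/12) = 488.1181 × 1.040004 = 507.6448
Value (long) = (F − K)·e^(−rT) = (507.6448 − 527.44) × 0.961534 = -19.0338
Short position value = −(long value) = R$19.03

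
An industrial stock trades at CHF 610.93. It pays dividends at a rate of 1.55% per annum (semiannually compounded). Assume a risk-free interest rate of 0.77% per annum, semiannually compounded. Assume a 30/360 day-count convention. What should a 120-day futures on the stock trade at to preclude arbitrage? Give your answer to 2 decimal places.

CHF 609.35

F = S · (1+r/2)^(2T) / (1+q/2)^(2T)
= 610.93 × 1.002565 / 1.005160 = 610.93 × 0.997418
F = CHF 609.35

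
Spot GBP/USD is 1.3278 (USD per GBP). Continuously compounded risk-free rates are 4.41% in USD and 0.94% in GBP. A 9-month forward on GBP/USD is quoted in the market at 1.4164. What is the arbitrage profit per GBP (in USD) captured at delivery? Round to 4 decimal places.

0.0536 per GBP (in USD)

Fair forward: F* = S·e^(carry·T), with carry = (r_USD − r_GBP) = 0.0441 − 0.0094 = 0.0347
F* = 1.3278 · e^(0.0347 × 9/12) = 1.3278 · e^0.026025 = 1.3278 × 1.026367 = 1.3628
Market 1.4164 > fair 1.3628: forward overpriced → cash-and-carry (buy spot, short the forward).
At maturity, profit = |F_mkt − F*| = |1.4164 − 1.3628| = 0.0536 per GBP (in USD)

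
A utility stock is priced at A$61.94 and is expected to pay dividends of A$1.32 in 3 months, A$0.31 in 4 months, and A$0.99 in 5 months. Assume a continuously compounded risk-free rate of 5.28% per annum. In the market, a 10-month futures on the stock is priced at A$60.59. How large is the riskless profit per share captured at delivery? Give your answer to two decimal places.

PV(dividends) I = 1.32·e^(−0.0528·3/12) + 0.31·e^(−0.0528·4/12) + 0.99·e^(−0.0528·5/12) = 2.5757
Fair futures F* = (S − I)·e^(rT) = (61.94 − 2.5757)·e^0.044000 = 59.3643 × 1.044982 = 62.0346
Market A$60.59 < fair 62.0346: forward underpriced → reverse cash-and-carry (short the stock, invest proceeds at r, pay the dividends, go long the forward).
Profit at T = |F_mkt − F*| = |60.59 − 62.0346| = A$1.44 per share

A$1.44 per share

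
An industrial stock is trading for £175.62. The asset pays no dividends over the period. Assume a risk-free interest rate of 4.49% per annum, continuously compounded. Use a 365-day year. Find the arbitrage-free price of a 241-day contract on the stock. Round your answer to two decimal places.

F = S·e^(rT) = 175.62 · e^(0.0449 × 241/365)
= 175.62 · e^0.029646 = 175.62 × 1.030090
F = £180.90

£180.90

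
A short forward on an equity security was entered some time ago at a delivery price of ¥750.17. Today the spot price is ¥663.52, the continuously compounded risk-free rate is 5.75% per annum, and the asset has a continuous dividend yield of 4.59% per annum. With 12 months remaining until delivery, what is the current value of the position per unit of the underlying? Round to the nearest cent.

¥74.50

Current fair forward for the remaining 12 months: F = S·e^((r − q)·T), (r − q) = 0.0575 − 0.0459 = 0.0116
F = 663.52 · e^(0.0116 × 12/12) = 663.52 × 1.011668 = 671.2620
Value of long forward = (F − K)·e^(−rT) = (671.2620 − 750.17) · e^(−0.0575·12/12)
= -78.9080 × 0.944122 = -74.50
Short position value = −(long value) = ¥74.50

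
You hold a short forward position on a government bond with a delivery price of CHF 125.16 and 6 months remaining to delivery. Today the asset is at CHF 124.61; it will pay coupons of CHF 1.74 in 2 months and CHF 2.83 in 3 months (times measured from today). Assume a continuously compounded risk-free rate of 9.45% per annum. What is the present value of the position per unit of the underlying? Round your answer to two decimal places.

PV(remaining coupons) I = 1.74·e^(−0.0945·2/12) + 2.83·e^(−0.0945·3/12) = 4.4767
Current forward F = (S − I)·e^(rT) = (124.61 − 4.4767)·e^(0.0945·6/12) = 120.1333 × 1.048384 = 125.9458
Value (long) = (F − K)·e^(−rT) = (125.9458 − 125.16) × 0.953849 = 0.7495
Short position value = −(long value) = -CHF 0.75

-CHF 0.75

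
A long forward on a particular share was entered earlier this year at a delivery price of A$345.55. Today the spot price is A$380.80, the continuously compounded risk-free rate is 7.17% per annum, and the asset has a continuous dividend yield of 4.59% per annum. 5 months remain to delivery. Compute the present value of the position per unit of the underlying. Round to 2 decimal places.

Current fair forward for the remaining 5 months: F = S·e^((r − q)·T), (r − q) = 0.0717 − 0.0459 = 0.0258
F = 380.80 · e^(0.0258 × 5/12) = 380.80 × 1.010808 = 384.9157
Value of long forward = (F − K)·e^(−rT) = (384.9157 − 345.55) · e^(−0.0717·5/12)
= 39.3657 × 0.970567 = 38.21

A$38.21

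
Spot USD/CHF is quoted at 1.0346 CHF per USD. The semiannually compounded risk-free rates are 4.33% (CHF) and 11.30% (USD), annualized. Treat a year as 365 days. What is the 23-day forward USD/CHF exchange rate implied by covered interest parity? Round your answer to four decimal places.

By covered interest parity, F = S · (1+r_CHF/2)^(2T) / (1+r_USD/2)^(2T)
= 1.0346 × 1.002703 / 1.006951 = 1.0346 × 0.995781
F = 1.0302 CHF per USD

1.0302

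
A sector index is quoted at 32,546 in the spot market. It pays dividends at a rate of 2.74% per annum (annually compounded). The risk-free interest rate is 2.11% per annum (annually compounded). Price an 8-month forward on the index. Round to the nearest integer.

32,413

F = S · (1+r)^T / (1+q)^T
= 32546 × 1.014018 / 1.018184 = 32546 × 0.995908
F = 32,413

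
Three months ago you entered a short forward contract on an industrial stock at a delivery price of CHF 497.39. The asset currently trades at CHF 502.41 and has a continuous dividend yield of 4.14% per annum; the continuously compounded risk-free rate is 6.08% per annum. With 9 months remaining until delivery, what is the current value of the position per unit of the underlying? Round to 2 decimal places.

-CHF 11.83

Current fair forward for the remaining 9 months: F = S·e^((r − q)·T), (r − q) = 0.0608 − 0.0414 = 0.0194
F = 502.41 · e^(0.0194 × 9/12) = 502.41 × 1.014656 = 509.7733
Value of long forward = (F − K)·e^(−rT) = (509.7733 − 497.39) · e^(−0.0608·9/12)
= 12.3833 × 0.955424 = 11.83
Short position value = −(long value) = -CHF 11.83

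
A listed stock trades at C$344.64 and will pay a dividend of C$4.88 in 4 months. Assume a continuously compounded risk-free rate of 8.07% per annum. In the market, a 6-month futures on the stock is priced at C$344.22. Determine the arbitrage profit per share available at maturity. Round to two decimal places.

PV(dividends) I = 4.88·e^(−0.0807·4/12) = 4.7505
Fair futures F* = (S − I)·e^(rT) = (344.64 − 4.7505)·e^0.040350 = 339.8895 × 1.041175 = 353.8845
Market C$344.22 < fair 353.8845: forward underpriced → reverse cash-and-carry (short the stock, invest proceeds at r, pay the dividends, go long the forward).
Profit at T = |F_mkt − F*| = |344.22 − 353.8845| = C$9.66 per share

C$9.66 per share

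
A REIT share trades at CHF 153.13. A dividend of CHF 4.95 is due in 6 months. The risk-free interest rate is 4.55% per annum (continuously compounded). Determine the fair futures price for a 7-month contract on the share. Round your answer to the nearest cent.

CHF 152.28

PV(dividends) I = 4.95·e^(−0.0455·6/12)
I = 4.8387
F = (S − I)·e^(rT) = (153.13 − 4.8387) · e^(0.0455·7/12)
= 148.2913 · e^0.026542 = 148.2913 × 1.026897 = CHF 152.28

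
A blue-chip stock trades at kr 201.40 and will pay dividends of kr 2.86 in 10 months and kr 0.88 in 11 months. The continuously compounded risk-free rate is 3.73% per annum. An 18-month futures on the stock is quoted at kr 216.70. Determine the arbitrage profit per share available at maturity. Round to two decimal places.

kr 7.54 per share

PV(dividends) I = 2.86·e^(−0.0373·10/12) + 0.88·e^(−0.0373·11/12) = 3.6229
Fair futures F* = (S − I)·e^(rT) = (201.40 − 3.6229)·e^0.055950 = 197.7771 × 1.057545 = 209.1582
Market kr 216.70 > fair 209.1582: forward overpriced → cash-and-carry (borrow at r, buy the stock and collect the dividends, short the forward).
Profit at T = |F_mkt − F*| = |216.70 − 209.1582| = kr 7.54 per share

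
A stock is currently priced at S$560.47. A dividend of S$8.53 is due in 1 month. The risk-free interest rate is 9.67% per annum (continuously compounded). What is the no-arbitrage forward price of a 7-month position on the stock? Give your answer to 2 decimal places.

S$584.04

PV(dividends) I = 8.53·e^(−0.0967·1/12)
I = 8.4615
F = (S − I)·e^(rT) = (560.47 − 8.4615) · e^(0.0967·7/12)
= 552.0085 · e^0.056408 = 552.0085 × 1.058029 = S$584.04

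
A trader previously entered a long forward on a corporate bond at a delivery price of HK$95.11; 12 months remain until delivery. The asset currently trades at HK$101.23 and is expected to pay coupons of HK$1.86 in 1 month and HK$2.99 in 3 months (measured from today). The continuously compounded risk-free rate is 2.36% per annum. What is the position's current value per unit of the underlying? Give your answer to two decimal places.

HK$3.51

PV(remaining coupons) I = 1.86·e^(−0.0236·1/12) + 2.99·e^(−0.0236·3/12) = 4.8288
Current forward F = (S − I)·e^(rT) = (101.23 − 4.8288)·e^(0.0236·12/12) = 96.4012 × 1.023881 = 98.7034
Value (long) = (F − K)·e^(−rT) = (98.7034 − 95.11) × 0.976676 = 3.5096
Value = HK$3.51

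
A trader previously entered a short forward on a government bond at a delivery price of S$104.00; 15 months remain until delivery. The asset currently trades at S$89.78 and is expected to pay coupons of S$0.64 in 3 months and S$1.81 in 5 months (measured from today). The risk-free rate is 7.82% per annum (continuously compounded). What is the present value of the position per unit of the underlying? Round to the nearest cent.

PV(remaining coupons) I = 0.64·e^(−0.0782·3/12) + 1.81·e^(−0.0782·5/12) = 2.3796
Current forward F = (S − I)·e^(rT) = (89.78 − 2.3796)·e^(0.0782·15/12) = 87.4004 × 1.102687 = 96.3753
Value (long) = (F − K)·e^(−rT) = (96.3753 − 104.00) × 0.906876 = -6.9147
Short position value = −(long value) = S$6.91

S$6.91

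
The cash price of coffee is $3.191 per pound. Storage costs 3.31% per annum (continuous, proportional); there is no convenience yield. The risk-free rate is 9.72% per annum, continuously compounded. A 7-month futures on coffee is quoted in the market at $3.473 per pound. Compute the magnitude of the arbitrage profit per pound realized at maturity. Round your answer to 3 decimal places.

$0.030 per pound

Fair futures: F* = S·e^(carry·T), with carry = (r + u) = 0.0972 + 0.0331 = 0.1303
F* = 3.191 · e^(0.1303 × 7/12) = 3.191 · e^0.076008 = 3.191 × 1.078971 = $3.4430
Market $3.473 > fair $3.4430: forward overpriced → cash-and-carry (buy spot, short the forward).
At maturity, profit = |F_mkt − F*| = |3.473 − 3.4430| = $0.030 per pound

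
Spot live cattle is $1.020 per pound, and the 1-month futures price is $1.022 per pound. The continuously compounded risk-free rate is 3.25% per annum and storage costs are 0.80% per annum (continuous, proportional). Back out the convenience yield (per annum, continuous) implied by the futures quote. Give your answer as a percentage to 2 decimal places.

1.70%

F = S·e^((r+u−y)T) ⇒ (r+u−y) = ln(F/S)/T
ln(1.022/1.020) = 0.001959; /T ⇒ 0.023508
y = r + u − ln(F/S)/T = 0.0325 + 0.0080 − 0.023508 = 0.016992
y = 1.70%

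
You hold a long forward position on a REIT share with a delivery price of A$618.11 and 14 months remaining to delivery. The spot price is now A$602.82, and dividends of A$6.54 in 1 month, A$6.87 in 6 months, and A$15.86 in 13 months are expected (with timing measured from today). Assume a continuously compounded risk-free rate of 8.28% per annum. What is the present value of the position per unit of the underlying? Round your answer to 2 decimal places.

PV(remaining dividends) I = 6.54·e^(−0.0828·1/12) + 6.87·e^(−0.0828·6/12) + 15.86·e^(−0.0828·13/12) = 27.5857
Current forward F = (S − I)·e^(rT) = (602.82 − 27.5857)·e^(0.0828·14/12) = 575.2343 × 1.101420 = 633.5746
Value (long) = (F − K)·e^(−rT) = (633.5746 − 618.11) × 0.907919 = 14.0406
Value = A$14.04

A$14.04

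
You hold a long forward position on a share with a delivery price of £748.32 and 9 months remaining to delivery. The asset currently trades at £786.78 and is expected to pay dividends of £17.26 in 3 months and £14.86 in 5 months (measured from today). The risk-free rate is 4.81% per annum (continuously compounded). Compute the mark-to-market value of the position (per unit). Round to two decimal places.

PV(remaining dividends) I = 17.26·e^(−0.0481·3/12) + 14.86·e^(−0.0481·5/12) = 31.6188
Current forward F = (S − I)·e^(rT) = (786.78 − 31.6188)·e^(0.0481·9/12) = 755.1612 × 1.036734 = 782.9013
Value (long) = (F − K)·e^(−rT) = (782.9013 − 748.32) × 0.964568 = 33.3560
Value = £33.36

£33.36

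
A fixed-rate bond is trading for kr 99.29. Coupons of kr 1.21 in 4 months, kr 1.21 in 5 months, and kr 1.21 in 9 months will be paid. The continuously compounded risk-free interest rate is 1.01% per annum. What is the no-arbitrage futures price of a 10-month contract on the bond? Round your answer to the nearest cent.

kr 96.49

PV(coupons) I = 1.21·e^(−0.0101·4/12) + 1.21·e^(−0.0101·5/12) + 1.21·e^(−0.0101·9/12)
I = 1.2059 + 1.2049 + 1.2009 = 3.6117
F = (S − I)·e^(rT) = (99.29 − 3.6117) · e^(0.0101·10/12)
= 95.6783 · e^0.008417 = 95.6783 × 1.008453 = kr 96.49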